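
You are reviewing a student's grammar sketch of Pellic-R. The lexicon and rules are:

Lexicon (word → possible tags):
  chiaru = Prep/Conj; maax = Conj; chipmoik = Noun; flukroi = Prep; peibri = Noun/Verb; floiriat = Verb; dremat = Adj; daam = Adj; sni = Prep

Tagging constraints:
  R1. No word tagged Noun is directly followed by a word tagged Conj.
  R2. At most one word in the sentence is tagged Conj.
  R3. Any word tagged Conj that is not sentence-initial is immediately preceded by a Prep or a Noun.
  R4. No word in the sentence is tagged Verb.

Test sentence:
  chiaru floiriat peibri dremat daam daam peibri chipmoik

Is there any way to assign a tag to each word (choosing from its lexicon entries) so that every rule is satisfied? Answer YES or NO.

NO

Candidates per position — 1:chiaru {Prep,Conj}; 2:floiriat {Verb}; 3:peibri {Noun,Verb}; 4:dremat {Adj}; 5:daam {Adj}; 6:daam {Adj}; 7:peibri {Noun,Verb}; 8:chipmoik {Noun}.
Rule 4 cannot be satisfied by any choice of tags from the lexicon.
So there is no consistent tagging.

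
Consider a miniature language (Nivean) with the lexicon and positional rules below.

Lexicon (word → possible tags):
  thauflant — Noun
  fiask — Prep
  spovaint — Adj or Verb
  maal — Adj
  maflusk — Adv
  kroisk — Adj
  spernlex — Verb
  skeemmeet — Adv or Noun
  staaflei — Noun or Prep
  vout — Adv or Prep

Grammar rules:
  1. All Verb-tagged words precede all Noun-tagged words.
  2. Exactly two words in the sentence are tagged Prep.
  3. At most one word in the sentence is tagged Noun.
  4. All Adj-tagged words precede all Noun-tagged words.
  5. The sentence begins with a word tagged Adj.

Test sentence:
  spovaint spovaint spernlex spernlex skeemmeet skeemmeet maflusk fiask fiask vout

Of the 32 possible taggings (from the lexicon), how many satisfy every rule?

6

Candidates per position — 1:spovaint {Adj,Verb}; 2:spovaint {Adj,Verb}; 3:spernlex {Verb}; 4:spernlex {Verb}; 5:skeemmeet {Adv,Noun}; 6:skeemmeet {Adv,Noun}; 7:maflusk {Adv}; 8:fiask {Prep}; 9:fiask {Prep}; 10:vout {Adv,Prep}.
There are 32 candidate sequences in total.
Checking each against the rules leaves 6 sequences.
Count = 6.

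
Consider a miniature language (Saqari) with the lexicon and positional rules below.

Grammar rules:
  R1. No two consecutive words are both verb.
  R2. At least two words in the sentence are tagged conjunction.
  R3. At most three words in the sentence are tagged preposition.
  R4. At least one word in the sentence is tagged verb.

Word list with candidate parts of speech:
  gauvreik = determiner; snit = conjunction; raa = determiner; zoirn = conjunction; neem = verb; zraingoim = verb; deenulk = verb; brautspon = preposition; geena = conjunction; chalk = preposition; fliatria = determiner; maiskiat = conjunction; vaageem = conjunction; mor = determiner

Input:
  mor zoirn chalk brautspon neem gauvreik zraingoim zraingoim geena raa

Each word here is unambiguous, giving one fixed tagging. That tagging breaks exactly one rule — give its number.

Fixed tagging: determiner conjunction preposition preposition verb determiner verb verb conjunction determiner.
Checking each rule: R1 fails, R2 ok, R3 ok, R4 ok.
Only rule 1 fails.

1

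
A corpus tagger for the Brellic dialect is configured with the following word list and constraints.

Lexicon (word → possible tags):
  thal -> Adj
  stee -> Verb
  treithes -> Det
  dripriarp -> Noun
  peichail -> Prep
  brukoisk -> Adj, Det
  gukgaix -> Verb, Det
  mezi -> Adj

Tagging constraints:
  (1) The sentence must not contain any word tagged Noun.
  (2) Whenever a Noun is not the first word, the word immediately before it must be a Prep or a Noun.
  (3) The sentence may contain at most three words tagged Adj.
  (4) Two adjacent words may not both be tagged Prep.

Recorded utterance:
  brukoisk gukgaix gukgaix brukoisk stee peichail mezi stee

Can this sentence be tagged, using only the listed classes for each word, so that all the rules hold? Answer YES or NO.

YES

Candidates per position — 1:brukoisk {Adj,Det}; 2:gukgaix {Verb,Det}; 3:gukgaix {Verb,Det}; 4:brukoisk {Adj,Det}; 5:stee {Verb}; 6:peichail {Prep}; 7:mezi {Adj}; 8:stee {Verb}.
One satisfying assignment: Adj Det Det Adj Verb Prep Adj Verb.
Checking: rule 1 holds; rule 2 holds; rule 3 holds; rule 4 holds.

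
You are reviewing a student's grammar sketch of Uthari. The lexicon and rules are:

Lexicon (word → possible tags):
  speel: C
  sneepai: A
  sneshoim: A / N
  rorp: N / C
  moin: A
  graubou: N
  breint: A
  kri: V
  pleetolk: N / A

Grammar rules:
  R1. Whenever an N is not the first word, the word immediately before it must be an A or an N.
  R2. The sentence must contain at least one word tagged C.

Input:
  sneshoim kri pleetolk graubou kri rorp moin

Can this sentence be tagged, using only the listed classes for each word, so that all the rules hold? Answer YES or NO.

YES

Candidates per position — 1:sneshoim {A,N}; 2:kri {V}; 3:pleetolk {N,A}; 4:graubou {N}; 5:kri {V}; 6:rorp {N,C}; 7:moin {A}.
One satisfying assignment: A V A N V C A.
Rule-by-rule: rule 1 ok; rule 2 ok.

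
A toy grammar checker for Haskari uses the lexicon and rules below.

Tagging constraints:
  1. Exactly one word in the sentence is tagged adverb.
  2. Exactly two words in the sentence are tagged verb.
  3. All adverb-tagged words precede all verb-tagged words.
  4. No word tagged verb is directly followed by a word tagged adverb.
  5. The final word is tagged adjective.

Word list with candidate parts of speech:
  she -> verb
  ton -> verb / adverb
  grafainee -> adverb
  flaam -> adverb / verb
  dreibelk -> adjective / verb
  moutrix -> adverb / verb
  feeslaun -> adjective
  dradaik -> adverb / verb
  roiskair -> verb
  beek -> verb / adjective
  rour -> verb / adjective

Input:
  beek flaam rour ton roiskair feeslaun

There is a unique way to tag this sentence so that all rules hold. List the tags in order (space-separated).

adjective adverb adjective verb verb adjective

Candidates per position — 1:beek {verb,adjective}; 2:flaam {adverb,verb}; 3:rour {verb,adjective}; 4:ton {verb,adverb}; 5:roiskair {verb}; 6:feeslaun {adjective}.
The remaining ambiguous positions (1, 2, 3, 4) are resolved jointly — only one combination satisfies every rule.
So the tagging must be: adjective adverb adjective verb verb adjective.
Check: rule 1 ✓; rule 2 ✓; rule 3 ✓; rule 4 ✓; rule 5 ✓.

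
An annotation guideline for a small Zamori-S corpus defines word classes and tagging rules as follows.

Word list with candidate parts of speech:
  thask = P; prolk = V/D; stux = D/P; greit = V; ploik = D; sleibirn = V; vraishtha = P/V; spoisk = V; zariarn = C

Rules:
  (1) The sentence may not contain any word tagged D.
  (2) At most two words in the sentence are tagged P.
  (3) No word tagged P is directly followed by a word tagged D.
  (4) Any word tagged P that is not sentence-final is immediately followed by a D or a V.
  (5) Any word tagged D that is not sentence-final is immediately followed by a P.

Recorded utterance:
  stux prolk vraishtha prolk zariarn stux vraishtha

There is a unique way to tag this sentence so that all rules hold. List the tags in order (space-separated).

P V V V C P V

Candidates per position — 1:stux {D,P}; 2:prolk {V,D}; 3:vraishtha {P,V}; 4:prolk {V,D}; 5:zariarn {C}; 6:stux {D,P}; 7:vraishtha {P,V}.
Word 1 cannot be D — rule 1 would then fail for every completion. It is P.
Word 2 cannot be D — rule 1 would then fail for every completion. It is V.
Word 4 cannot be D — rule 1 would then fail for every completion. It is V.
Word 6 cannot be D — rule 1 would then fail for every completion. It is P.
Word 7 cannot be P — rule 2 would then fail for every completion. It is V.
Word 3 cannot be P — rule 2 would then fail for every completion. It is V.
The only consistent sequence is: P V V V C P V.
Check: rule 1 holds; rule 2 holds; rule 3 holds; rule 4 holds; rule 5 holds.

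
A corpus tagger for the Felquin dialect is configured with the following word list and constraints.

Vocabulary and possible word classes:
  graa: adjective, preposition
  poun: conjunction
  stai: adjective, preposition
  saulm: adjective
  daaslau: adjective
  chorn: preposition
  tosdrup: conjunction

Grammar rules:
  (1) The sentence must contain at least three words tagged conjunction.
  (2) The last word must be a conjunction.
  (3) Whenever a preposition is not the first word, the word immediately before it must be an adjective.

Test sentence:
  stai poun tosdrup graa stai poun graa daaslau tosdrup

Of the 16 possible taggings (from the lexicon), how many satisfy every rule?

Candidates per position — 1:stai {adjective,preposition}; 2:poun {conjunction}; 3:tosdrup {conjunction}; 4:graa {adjective,preposition}; 5:stai {adjective,preposition}; 6:poun {conjunction}; 7:graa {adjective,preposition}; 8:daaslau {adjective}; 9:tosdrup {conjunction}.
There are 16 candidate sequences in total.
The sequences that satisfy every rule: adjective conjunction conjunction adjective adjective conjunction adjective adjective conjunction; adjective conjunction conjunction adjective preposition conjunction adjective adjective conjunction; preposition conjunction conjunction adjective adjective conjunction adjective adjective conjunction; preposition conjunction conjunction adjective preposition conjunction adjective adjective conjunction.
Count = 4.

4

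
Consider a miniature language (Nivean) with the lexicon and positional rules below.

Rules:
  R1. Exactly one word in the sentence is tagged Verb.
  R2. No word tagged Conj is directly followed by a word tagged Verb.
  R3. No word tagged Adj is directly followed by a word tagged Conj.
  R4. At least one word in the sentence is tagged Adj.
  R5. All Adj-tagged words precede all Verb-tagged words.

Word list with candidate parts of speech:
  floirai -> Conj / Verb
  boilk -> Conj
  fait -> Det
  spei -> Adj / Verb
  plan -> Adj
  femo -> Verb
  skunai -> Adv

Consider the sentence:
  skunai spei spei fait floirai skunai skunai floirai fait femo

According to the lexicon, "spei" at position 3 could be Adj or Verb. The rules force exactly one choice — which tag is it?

Adj

Candidates per position — 1:skunai {Adv}; 2:spei {Adj,Verb}; 3:spei {Adj,Verb}; 4:fait {Det}; 5:floirai {Conj,Verb}; 6:skunai {Adv}; 7:skunai {Adv}; 8:floirai {Conj,Verb}; 9:fait {Det}; 10:femo {Verb}.
Position 2: Verb is ruled out by rule 1; that leaves Adj.
Position 3: Verb is ruled out by rule 1; that leaves Adj.
Position 5: Verb is ruled out by rule 1; that leaves Conj.
Position 8: Verb is ruled out by rule 1; that leaves Conj.
So the tagging must be: Adv Adj Adj Det Conj Adv Adv Conj Det Verb.
Checking: rule 1 ok; rule 2 ok; rule 3 ok; rule 4 ok; rule 5 ok.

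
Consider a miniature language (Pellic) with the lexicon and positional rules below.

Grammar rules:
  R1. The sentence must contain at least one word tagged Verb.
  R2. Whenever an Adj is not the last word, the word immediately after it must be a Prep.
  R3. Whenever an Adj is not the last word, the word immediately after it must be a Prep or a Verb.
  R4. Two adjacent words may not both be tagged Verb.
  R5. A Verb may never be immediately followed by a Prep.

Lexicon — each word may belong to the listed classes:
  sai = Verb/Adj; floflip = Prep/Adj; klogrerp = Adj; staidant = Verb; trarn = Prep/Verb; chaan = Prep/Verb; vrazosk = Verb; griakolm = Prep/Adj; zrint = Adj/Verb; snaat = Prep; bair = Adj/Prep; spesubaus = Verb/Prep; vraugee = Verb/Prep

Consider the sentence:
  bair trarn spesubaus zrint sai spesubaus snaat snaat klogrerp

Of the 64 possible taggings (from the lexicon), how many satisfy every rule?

2

Candidates per position — 1:bair {Adj,Prep}; 2:trarn {Prep,Verb}; 3:spesubaus {Verb,Prep}; 4:zrint {Adj,Verb}; 5:sai {Verb,Adj}; 6:spesubaus {Verb,Prep}; 7:snaat {Prep}; 8:snaat {Prep}; 9:klogrerp {Adj}.
There are 64 candidate sequences in total.
The sequences that satisfy every rule: Adj Prep Prep Verb Adj Prep Prep Prep Adj; Prep Prep Prep Verb Adj Prep Prep Prep Adj.
Count = 2.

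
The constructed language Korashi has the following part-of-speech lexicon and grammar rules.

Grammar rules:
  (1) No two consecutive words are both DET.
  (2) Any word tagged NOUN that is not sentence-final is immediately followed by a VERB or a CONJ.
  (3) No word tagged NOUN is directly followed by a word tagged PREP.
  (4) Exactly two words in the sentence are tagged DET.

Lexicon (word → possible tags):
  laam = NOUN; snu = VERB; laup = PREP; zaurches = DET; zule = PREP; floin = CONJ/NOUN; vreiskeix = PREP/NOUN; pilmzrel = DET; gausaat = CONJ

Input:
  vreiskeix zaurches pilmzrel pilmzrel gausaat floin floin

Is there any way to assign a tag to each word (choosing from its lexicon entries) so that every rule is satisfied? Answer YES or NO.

Candidates per position — 1:vreiskeix {PREP,NOUN}; 2:zaurches {DET}; 3:pilmzrel {DET}; 4:pilmzrel {DET}; 5:gausaat {CONJ}; 6:floin {CONJ,NOUN}; 7:floin {CONJ,NOUN}.
Rule 1 cannot be satisfied by any choice of tags from the lexicon.
So there is no consistent tagging.

NO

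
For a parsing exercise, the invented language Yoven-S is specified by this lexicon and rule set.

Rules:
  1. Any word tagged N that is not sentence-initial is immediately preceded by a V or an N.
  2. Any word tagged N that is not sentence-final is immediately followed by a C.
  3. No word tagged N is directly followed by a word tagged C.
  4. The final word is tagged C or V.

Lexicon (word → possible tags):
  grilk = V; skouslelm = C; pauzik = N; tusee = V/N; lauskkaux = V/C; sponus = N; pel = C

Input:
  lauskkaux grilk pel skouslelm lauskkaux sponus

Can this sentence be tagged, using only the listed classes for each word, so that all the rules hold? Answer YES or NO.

Candidates per position — 1:lauskkaux {V,C}; 2:grilk {V}; 3:pel {C}; 4:skouslelm {C}; 5:lauskkaux {V,C}; 6:sponus {N}.
Rule 4 cannot be satisfied by any choice of tags from the lexicon.
So there is no consistent tagging.

NO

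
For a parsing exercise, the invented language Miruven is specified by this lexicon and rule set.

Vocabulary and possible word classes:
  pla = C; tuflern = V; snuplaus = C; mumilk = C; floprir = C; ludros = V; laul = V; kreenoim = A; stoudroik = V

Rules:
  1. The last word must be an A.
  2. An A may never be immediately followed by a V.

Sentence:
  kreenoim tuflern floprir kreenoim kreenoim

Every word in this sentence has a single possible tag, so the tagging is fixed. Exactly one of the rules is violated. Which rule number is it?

2

Fixed tagging: A V C A A.
Applying the rules: R1 ok, R2 fails.
Only rule 2 fails.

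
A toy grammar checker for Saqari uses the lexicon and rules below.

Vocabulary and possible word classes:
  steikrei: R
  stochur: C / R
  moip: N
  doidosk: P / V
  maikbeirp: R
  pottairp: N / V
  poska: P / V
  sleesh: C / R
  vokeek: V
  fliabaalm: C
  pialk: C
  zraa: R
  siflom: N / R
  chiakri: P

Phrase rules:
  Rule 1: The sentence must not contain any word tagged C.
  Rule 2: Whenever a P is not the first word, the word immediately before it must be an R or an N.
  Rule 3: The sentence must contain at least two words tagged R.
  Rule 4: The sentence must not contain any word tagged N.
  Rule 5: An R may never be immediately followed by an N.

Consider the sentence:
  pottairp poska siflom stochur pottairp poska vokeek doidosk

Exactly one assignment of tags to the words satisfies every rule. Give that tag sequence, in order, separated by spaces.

Candidates per position — 1:pottairp {N,V}; 2:poska {P,V}; 3:siflom {N,R}; 4:stochur {C,R}; 5:pottairp {N,V}; 6:poska {P,V}; 7:vokeek {V}; 8:doidosk {P,V}.
If word 1 were N, no tagging could satisfy rule 4; so word 1 is V.
If word 2 were P, no tagging could satisfy rule 2; so word 2 is V.
If word 3 were N, no tagging could satisfy rule 3; so word 3 is R.
If word 4 were C, no tagging could satisfy rule 1; so word 4 is R.
If word 5 were N, no tagging could satisfy rule 4; so word 5 is V.
If word 6 were P, no tagging could satisfy rule 2; so word 6 is V.
If word 8 were P, no tagging could satisfy rule 2; so word 8 is V.
So the tagging must be: V V R R V V V V.
Verifying each rule — rule 1 ok; rule 2 ok; rule 3 ok; rule 4 ok; rule 5 ok.

V V R R V V V V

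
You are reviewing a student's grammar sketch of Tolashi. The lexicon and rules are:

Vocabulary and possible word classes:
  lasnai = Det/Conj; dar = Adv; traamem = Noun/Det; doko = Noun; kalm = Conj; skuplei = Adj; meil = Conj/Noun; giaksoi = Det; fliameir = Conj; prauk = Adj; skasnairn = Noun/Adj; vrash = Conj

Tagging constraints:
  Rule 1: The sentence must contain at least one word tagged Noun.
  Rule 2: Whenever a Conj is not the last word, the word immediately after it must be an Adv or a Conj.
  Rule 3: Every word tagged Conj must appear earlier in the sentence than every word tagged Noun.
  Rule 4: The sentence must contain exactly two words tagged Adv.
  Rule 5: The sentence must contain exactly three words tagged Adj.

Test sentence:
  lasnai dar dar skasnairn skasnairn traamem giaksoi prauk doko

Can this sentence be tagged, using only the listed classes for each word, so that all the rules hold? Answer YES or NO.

YES

Candidates per position — 1:lasnai {Det,Conj}; 2:dar {Adv}; 3:dar {Adv}; 4:skasnairn {Noun,Adj}; 5:skasnairn {Noun,Adj}; 6:traamem {Noun,Det}; 7:giaksoi {Det}; 8:prauk {Adj}; 9:doko {Noun}.
One satisfying assignment: Det Adv Adv Adj Adj Det Det Adj Noun.
Verifying each rule — rule 1 satisfied; rule 2 satisfied; rule 3 satisfied; rule 4 satisfied; rule 5 satisfied.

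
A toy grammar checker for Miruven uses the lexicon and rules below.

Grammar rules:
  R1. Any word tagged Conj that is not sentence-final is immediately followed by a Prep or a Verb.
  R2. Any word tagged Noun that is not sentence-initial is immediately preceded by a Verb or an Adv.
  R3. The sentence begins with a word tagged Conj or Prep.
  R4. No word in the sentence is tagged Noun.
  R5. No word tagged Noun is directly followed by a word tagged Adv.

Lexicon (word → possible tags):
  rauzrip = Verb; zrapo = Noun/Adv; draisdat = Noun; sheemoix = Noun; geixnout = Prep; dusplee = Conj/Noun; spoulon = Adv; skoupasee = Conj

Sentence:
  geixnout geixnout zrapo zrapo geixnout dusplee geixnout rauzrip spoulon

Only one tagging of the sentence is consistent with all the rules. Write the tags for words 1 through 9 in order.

Candidates per position — 1:geixnout {Prep}; 2:geixnout {Prep}; 3:zrapo {Noun,Adv}; 4:zrapo {Noun,Adv}; 5:geixnout {Prep}; 6:dusplee {Conj,Noun}; 7:geixnout {Prep}; 8:rauzrip {Verb}; 9:spoulon {Adv}.
Word 3 cannot be Noun — rule 2 would then fail for every completion. It is Adv.
Word 4 cannot be Noun — rule 4 would then fail for every completion. It is Adv.
Word 6 cannot be Noun — rule 2 would then fail for every completion. It is Conj.
That leaves exactly one tagging: Prep Prep Adv Adv Prep Conj Prep Verb Adv.
Checking: rule 1 holds; rule 2 holds; rule 3 holds; rule 4 holds; rule 5 holds.

Prep Prep Adv Adv Prep Conj Prep Verb Adv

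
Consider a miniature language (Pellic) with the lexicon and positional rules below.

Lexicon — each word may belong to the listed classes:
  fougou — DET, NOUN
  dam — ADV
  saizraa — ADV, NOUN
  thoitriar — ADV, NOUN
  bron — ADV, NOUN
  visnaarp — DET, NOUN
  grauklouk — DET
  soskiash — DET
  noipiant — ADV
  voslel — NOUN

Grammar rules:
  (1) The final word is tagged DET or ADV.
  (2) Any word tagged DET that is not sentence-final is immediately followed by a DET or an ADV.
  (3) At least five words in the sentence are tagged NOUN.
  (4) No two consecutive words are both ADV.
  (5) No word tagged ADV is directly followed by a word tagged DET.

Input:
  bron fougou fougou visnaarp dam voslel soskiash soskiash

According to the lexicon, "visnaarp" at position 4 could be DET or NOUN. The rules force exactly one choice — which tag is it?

NOUN

Candidates per position — 1:bron {ADV,NOUN}; 2:fougou {DET,NOUN}; 3:fougou {DET,NOUN}; 4:visnaarp {DET,NOUN}; 5:dam {ADV}; 6:voslel {NOUN}; 7:soskiash {DET}; 8:soskiash {DET}.
If word 1 were ADV, no tagging could satisfy rule 3; so word 1 is NOUN.
If word 2 were DET, no tagging could satisfy rule 3; so word 2 is NOUN.
If word 3 were DET, no tagging could satisfy rule 3; so word 3 is NOUN.
If word 4 were DET, no tagging could satisfy rule 3; so word 4 is NOUN.
So the tagging must be: NOUN NOUN NOUN NOUN ADV NOUN DET DET.
Checking: rule 1 ✓; rule 2 ✓; rule 3 ✓; rule 4 ✓; rule 5 ✓.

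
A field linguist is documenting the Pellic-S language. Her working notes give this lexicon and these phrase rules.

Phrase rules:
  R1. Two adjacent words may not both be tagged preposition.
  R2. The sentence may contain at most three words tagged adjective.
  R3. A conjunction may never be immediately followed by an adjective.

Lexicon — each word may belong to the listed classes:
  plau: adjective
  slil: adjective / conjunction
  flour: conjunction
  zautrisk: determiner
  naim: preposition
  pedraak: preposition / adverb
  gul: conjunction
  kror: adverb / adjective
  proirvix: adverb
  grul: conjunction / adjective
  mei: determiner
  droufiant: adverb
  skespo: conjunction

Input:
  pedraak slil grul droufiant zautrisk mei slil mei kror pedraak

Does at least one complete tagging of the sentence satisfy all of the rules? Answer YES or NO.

YES

Candidates per position — 1:pedraak {preposition,adverb}; 2:slil {adjective,conjunction}; 3:grul {conjunction,adjective}; 4:droufiant {adverb}; 5:zautrisk {determiner}; 6:mei {determiner}; 7:slil {adjective,conjunction}; 8:mei {determiner}; 9:kror {adverb,adjective}; 10:pedraak {preposition,adverb}.
One satisfying assignment: preposition adjective conjunction adverb determiner determiner adjective determiner adverb adverb.
Rule-by-rule: rule 1 ok; rule 2 ok; rule 3 ok.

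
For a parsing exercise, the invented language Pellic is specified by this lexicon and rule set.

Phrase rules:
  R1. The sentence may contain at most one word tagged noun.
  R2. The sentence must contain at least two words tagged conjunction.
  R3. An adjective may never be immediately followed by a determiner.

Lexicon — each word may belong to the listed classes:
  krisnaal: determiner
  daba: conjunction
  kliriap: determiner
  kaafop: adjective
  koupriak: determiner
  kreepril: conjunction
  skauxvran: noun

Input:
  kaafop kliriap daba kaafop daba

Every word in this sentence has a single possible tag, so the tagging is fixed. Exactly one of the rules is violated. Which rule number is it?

Fixed tagging: adjective determiner conjunction adjective conjunction.
Rule check: R1 ok, R2 ok, R3 fails.
Only rule 3 fails.

3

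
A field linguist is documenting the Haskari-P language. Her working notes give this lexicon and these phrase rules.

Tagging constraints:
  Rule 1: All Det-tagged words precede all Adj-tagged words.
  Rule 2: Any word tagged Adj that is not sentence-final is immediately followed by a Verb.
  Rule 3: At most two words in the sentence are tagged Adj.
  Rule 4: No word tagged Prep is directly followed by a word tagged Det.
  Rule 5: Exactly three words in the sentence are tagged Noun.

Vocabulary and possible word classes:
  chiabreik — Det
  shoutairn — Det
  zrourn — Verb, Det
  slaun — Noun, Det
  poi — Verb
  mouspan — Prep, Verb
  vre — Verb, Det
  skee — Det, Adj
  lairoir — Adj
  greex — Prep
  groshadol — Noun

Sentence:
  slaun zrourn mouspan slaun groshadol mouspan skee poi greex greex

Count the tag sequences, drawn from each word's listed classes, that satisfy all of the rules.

Candidates per position — 1:slaun {Noun,Det}; 2:zrourn {Verb,Det}; 3:mouspan {Prep,Verb}; 4:slaun {Noun,Det}; 5:groshadol {Noun}; 6:mouspan {Prep,Verb}; 7:skee {Det,Adj}; 8:poi {Verb}; 9:greex {Prep}; 10:greex {Prep}.
There are 64 candidate sequences in total.
Checking each against the rules leaves 12 sequences.
Count = 12.

12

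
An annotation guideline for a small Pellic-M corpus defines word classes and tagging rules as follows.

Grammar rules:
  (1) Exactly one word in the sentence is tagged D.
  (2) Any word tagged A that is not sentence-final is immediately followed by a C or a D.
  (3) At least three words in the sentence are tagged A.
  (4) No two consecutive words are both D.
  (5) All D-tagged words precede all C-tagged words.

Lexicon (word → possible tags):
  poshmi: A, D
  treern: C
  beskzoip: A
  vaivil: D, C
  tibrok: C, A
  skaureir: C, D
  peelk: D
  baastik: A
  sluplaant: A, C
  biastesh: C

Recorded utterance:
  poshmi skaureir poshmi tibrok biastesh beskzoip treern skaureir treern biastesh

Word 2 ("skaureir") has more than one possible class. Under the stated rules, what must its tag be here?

D

Candidates per position — 1:poshmi {A,D}; 2:skaureir {C,D}; 3:poshmi {A,D}; 4:tibrok {C,A}; 5:biastesh {C}; 6:beskzoip {A}; 7:treern {C}; 8:skaureir {C,D}; 9:treern {C}; 10:biastesh {C}.
Position 8: tagging it D would leave rule 5 unsatisfiable, so it must be C.
Position 2: the remaining choice is settled jointly with positions 1, 3, 4 — only D at position 2 is part of a tagging that satisfies every rule.
So the tagging must be: A D A C C A C C C C.
Verifying each rule — rule 1 holds; rule 2 holds; rule 3 holds; rule 4 holds; rule 5 holds.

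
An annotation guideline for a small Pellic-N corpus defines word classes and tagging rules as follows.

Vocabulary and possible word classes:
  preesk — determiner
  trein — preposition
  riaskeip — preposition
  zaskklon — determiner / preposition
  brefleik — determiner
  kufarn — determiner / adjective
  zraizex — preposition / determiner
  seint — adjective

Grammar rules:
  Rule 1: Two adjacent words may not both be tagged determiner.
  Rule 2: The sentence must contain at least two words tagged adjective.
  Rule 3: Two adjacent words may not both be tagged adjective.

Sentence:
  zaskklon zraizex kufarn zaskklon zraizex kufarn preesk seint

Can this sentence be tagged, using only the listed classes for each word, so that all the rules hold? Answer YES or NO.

YES

Candidates per position — 1:zaskklon {determiner,preposition}; 2:zraizex {preposition,determiner}; 3:kufarn {determiner,adjective}; 4:zaskklon {determiner,preposition}; 5:zraizex {preposition,determiner}; 6:kufarn {determiner,adjective}; 7:preesk {determiner}; 8:seint {adjective}.
One satisfying assignment: preposition preposition determiner preposition preposition adjective determiner adjective.
Check: rule 1 satisfied; rule 2 satisfied; rule 3 satisfied.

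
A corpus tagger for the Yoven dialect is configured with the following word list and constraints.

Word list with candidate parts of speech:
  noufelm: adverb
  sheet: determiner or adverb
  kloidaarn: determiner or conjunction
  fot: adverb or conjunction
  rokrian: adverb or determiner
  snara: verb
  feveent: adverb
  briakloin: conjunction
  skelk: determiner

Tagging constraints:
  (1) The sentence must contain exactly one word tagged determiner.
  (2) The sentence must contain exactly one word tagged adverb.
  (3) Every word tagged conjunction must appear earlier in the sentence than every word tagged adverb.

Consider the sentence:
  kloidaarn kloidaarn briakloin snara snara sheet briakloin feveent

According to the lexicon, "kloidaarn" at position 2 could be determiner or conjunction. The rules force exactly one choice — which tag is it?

Candidates per position — 1:kloidaarn {determiner,conjunction}; 2:kloidaarn {determiner,conjunction}; 3:briakloin {conjunction}; 4:snara {verb}; 5:snara {verb}; 6:sheet {determiner,adverb}; 7:briakloin {conjunction}; 8:feveent {adverb}.
At position 6, choosing adverb makes rule 2 impossible to satisfy; hence determiner.
At position 1, choosing determiner makes rule 1 impossible to satisfy; hence conjunction.
At position 2, choosing determiner makes rule 1 impossible to satisfy; hence conjunction.
So the tagging must be: conjunction conjunction conjunction verb verb determiner conjunction adverb.
Rule-by-rule: rule 1 ok; rule 2 ok; rule 3 ok.

conjunction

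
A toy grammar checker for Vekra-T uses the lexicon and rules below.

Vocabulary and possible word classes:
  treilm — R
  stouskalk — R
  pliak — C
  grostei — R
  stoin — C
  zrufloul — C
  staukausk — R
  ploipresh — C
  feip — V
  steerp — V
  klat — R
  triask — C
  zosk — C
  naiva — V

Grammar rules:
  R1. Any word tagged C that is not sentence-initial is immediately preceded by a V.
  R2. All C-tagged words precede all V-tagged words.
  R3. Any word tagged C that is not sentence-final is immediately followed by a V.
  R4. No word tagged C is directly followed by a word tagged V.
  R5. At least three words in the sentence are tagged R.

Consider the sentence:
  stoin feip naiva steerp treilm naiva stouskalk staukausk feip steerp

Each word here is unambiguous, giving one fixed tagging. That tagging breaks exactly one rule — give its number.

Fixed tagging: C V V V R V R R V V.
Applying the rules: R1 ok, R2 ok, R3 ok, R4 fails, R5 ok.
Only rule 4 fails.

4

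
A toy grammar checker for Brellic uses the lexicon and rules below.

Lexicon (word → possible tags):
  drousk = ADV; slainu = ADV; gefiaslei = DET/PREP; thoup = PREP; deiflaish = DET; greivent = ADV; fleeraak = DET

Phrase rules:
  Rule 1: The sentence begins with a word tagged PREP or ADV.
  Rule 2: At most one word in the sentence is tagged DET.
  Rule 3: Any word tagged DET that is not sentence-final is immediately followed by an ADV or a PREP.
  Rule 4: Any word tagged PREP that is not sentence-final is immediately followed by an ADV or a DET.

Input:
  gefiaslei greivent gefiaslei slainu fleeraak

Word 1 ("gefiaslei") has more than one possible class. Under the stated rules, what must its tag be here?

PREP

Candidates per position — 1:gefiaslei {DET,PREP}; 2:greivent {ADV}; 3:gefiaslei {DET,PREP}; 4:slainu {ADV}; 5:fleeraak {DET}.
Word 1 cannot be DET — rule 1 would then fail for every completion. It is PREP.
Word 3 cannot be DET — rule 2 would then fail for every completion. It is PREP.
That leaves exactly one tagging: PREP ADV PREP ADV DET.
Check: rule 1 ✓; rule 2 ✓; rule 3 ✓; rule 4 ✓.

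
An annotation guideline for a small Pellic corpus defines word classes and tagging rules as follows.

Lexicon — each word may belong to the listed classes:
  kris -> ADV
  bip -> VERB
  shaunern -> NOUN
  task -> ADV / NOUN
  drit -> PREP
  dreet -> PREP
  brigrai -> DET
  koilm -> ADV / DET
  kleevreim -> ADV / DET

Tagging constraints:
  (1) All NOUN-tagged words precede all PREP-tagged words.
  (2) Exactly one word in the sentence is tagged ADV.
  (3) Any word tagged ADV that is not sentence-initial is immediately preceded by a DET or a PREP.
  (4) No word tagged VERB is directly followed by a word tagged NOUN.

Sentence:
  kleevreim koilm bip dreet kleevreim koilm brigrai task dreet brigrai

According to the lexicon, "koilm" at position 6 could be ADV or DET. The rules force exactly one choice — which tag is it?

Candidates per position — 1:kleevreim {ADV,DET}; 2:koilm {ADV,DET}; 3:bip {VERB}; 4:dreet {PREP}; 5:kleevreim {ADV,DET}; 6:koilm {ADV,DET}; 7:brigrai {DET}; 8:task {ADV,NOUN}; 9:dreet {PREP}; 10:brigrai {DET}.
Word 8 cannot be NOUN — rule 1 would then fail for every completion. It is ADV.
Word 1 cannot be ADV — rule 2 would then fail for every completion. It is DET.
Word 2 cannot be ADV — rule 2 would then fail for every completion. It is DET.
Word 5 cannot be ADV — rule 2 would then fail for every completion. It is DET.
Word 6 cannot be ADV — rule 2 would then fail for every completion. It is DET.
The unique satisfying tagging is: DET DET VERB PREP DET DET DET ADV PREP DET.
Check: rule 1 ✓; rule 2 ✓; rule 3 ✓; rule 4 ✓.

DET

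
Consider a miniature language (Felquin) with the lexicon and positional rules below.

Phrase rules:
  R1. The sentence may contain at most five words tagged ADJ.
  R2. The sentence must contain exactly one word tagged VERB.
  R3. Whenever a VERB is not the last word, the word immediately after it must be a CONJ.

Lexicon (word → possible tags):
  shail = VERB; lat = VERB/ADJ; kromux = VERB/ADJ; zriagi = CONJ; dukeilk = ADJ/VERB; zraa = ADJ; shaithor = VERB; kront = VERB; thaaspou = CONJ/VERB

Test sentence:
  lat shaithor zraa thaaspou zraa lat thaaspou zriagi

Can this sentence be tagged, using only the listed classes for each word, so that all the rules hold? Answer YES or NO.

Candidates per position — 1:lat {VERB,ADJ}; 2:shaithor {VERB}; 3:zraa {ADJ}; 4:thaaspou {CONJ,VERB}; 5:zraa {ADJ}; 6:lat {VERB,ADJ}; 7:thaaspou {CONJ,VERB}; 8:zriagi {CONJ}.
Rule 3 cannot be satisfied by any choice of tags from the lexicon.
So there is no consistent tagging.

NO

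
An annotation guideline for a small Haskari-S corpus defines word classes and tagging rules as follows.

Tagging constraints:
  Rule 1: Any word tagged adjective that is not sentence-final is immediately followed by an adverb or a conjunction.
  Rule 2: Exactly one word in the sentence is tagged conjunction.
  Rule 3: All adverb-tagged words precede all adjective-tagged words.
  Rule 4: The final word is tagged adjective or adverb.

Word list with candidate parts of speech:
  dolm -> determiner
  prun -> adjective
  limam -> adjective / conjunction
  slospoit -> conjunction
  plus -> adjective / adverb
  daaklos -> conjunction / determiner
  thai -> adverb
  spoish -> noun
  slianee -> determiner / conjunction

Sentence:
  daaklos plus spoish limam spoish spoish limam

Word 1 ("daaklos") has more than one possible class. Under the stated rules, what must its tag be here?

Candidates per position — 1:daaklos {conjunction,determiner}; 2:plus {adjective,adverb}; 3:spoish {noun}; 4:limam {adjective,conjunction}; 5:spoish {noun}; 6:spoish {noun}; 7:limam {adjective,conjunction}.
At position 2, choosing adjective makes rule 1 impossible to satisfy; hence adverb.
At position 4, choosing adjective makes rule 1 impossible to satisfy; hence conjunction.
At position 7, choosing conjunction makes rule 2 impossible to satisfy; hence adjective.
At position 1, choosing conjunction makes rule 2 impossible to satisfy; hence determiner.
So the tagging must be: determiner adverb noun conjunction noun noun adjective.
Rule-by-rule: rule 1 ok; rule 2 ok; rule 3 ok; rule 4 ok.

determiner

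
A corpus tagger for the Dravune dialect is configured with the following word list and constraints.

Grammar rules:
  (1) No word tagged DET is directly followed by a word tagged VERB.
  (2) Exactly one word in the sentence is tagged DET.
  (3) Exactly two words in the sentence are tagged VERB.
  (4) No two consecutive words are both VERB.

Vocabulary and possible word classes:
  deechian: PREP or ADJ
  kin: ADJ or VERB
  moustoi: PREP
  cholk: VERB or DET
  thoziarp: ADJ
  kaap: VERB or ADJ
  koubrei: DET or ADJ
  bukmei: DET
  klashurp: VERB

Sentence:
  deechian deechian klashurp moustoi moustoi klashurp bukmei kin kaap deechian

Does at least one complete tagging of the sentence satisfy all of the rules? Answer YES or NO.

Candidates per position — 1:deechian {PREP,ADJ}; 2:deechian {PREP,ADJ}; 3:klashurp {VERB}; 4:moustoi {PREP}; 5:moustoi {PREP}; 6:klashurp {VERB}; 7:bukmei {DET}; 8:kin {ADJ,VERB}; 9:kaap {VERB,ADJ}; 10:deechian {PREP,ADJ}.
One satisfying assignment: ADJ ADJ VERB PREP PREP VERB DET ADJ ADJ ADJ.
Rule-by-rule: rule 1 ✓; rule 2 ✓; rule 3 ✓; rule 4 ✓.

YES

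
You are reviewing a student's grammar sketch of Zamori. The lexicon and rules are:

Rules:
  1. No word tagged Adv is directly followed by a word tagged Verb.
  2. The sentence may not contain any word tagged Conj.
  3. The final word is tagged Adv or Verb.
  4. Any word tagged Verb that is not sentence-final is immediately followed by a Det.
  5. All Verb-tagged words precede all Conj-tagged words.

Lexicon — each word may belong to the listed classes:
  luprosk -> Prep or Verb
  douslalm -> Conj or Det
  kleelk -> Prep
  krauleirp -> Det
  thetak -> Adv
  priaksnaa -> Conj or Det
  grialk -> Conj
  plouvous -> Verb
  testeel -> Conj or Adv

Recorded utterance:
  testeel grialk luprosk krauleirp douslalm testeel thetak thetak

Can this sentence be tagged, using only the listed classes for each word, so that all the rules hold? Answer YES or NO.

NO

Candidates per position — 1:testeel {Conj,Adv}; 2:grialk {Conj}; 3:luprosk {Prep,Verb}; 4:krauleirp {Det}; 5:douslalm {Conj,Det}; 6:testeel {Conj,Adv}; 7:thetak {Adv}; 8:thetak {Adv}.
Rule 2 cannot be satisfied by any choice of tags from the lexicon.
So there is no consistent tagging.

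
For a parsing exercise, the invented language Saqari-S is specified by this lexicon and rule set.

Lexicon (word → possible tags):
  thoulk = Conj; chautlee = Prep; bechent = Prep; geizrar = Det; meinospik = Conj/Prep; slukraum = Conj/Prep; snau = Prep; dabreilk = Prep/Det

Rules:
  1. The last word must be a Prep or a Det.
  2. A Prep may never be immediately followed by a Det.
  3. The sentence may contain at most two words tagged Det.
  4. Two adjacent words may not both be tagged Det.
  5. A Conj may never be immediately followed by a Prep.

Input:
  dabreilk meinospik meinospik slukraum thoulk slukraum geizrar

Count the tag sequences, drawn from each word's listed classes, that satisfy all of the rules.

8

Candidates per position — 1:dabreilk {Prep,Det}; 2:meinospik {Conj,Prep}; 3:meinospik {Conj,Prep}; 4:slukraum {Conj,Prep}; 5:thoulk {Conj}; 6:slukraum {Conj,Prep}; 7:geizrar {Det}.
There are 32 candidate sequences in total.
Checking each against the rules leaves 8 sequences.
Count = 8.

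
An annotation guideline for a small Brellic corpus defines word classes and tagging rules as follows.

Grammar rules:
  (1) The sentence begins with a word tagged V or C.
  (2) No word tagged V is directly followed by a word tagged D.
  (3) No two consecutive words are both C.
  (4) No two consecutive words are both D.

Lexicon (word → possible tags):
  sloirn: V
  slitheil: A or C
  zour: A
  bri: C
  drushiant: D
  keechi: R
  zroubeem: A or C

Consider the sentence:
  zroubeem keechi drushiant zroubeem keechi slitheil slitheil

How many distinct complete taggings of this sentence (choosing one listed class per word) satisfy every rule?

Candidates per position — 1:zroubeem {A,C}; 2:keechi {R}; 3:drushiant {D}; 4:zroubeem {A,C}; 5:keechi {R}; 6:slitheil {A,C}; 7:slitheil {A,C}.
There are 16 candidate sequences in total.
Checking each against the rules leaves 6 sequences.
Count = 6.

6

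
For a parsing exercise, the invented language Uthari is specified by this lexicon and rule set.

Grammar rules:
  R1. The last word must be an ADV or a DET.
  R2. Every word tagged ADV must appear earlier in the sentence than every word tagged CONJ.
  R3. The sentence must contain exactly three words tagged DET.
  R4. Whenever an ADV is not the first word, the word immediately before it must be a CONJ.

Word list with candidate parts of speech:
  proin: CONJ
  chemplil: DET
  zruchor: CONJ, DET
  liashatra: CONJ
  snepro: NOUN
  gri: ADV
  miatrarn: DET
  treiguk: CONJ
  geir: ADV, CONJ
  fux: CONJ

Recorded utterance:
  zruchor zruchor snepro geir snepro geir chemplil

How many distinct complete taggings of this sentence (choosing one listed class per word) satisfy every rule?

Candidates per position — 1:zruchor {CONJ,DET}; 2:zruchor {CONJ,DET}; 3:snepro {NOUN}; 4:geir {ADV,CONJ}; 5:snepro {NOUN}; 6:geir {ADV,CONJ}; 7:chemplil {DET}.
There are 16 candidate sequences in total.
The sequences that satisfy every rule: DET DET NOUN CONJ NOUN CONJ DET.
Count = 1.

1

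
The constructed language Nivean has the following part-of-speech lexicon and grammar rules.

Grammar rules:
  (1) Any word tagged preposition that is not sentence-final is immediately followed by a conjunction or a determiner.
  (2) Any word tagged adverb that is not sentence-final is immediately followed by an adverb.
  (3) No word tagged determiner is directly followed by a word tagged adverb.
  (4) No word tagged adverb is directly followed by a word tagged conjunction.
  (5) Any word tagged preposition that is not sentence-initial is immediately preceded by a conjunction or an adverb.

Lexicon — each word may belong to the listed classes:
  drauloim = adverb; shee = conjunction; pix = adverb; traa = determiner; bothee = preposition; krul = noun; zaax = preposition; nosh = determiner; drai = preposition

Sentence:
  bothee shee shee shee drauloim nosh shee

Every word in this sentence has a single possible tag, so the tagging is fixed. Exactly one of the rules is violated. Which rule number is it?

2

Fixed tagging: preposition conjunction conjunction conjunction adverb determiner conjunction.
Checking each rule: R1 ✓, R2 ✗, R3 ✓, R4 ✓, R5 ✓.
Only rule 2 fails.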